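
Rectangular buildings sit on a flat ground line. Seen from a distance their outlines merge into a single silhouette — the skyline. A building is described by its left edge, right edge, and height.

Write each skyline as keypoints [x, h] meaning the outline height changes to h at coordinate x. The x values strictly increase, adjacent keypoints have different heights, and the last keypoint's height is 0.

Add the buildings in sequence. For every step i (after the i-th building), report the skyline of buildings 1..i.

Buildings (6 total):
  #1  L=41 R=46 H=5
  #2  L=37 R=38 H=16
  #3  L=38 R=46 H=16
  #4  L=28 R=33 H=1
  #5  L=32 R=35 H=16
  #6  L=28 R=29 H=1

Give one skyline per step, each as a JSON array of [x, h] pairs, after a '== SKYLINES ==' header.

== SKYLINES ==
[[41,5],[46,0]]
[[37,16],[38,0],[41,5],[46,0]]
[[37,16],[46,0]]
[[28,1],[33,0],[37,16],[46,0]]
[[28,1],[32,16],[35,0],[37,16],[46,0]]
[[28,1],[32,16],[35,0],[37,16],[46,0]]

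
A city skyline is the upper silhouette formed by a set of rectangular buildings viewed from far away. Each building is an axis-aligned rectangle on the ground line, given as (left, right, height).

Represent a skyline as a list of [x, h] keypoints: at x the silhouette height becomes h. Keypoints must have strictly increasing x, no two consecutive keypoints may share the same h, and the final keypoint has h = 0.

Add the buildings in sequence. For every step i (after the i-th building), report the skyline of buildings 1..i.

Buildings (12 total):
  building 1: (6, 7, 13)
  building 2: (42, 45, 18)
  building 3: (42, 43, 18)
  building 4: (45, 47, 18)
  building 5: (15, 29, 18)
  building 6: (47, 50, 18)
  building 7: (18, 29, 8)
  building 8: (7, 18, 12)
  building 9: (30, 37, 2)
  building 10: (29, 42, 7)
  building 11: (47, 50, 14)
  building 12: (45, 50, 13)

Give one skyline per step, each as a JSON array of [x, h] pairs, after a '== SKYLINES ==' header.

== SKYLINES ==
[[6,13],[7,0]]
[[6,13],[7,0],[42,18],[45,0]]
[[6,13],[7,0],[42,18],[45,0]]
[[6,13],[7,0],[42,18],[47,0]]
[[6,13],[7,0],[15,18],[29,0],[42,18],[47,0]]
[[6,13],[7,0],[15,18],[29,0],[42,18],[50,0]]
[[6,13],[7,0],[15,18],[29,0],[42,18],[50,0]]
[[6,13],[7,12],[15,18],[29,0],[42,18],[50,0]]
[[6,13],[7,12],[15,18],[29,0],[30,2],[37,0],[42,18],[50,0]]
[[6,13],[7,12],[15,18],[29,7],[42,18],[50,0]]
[[6,13],[7,12],[15,18],[29,7],[42,18],[50,0]]
[[6,13],[7,12],[15,18],[29,7],[42,18],[50,0]]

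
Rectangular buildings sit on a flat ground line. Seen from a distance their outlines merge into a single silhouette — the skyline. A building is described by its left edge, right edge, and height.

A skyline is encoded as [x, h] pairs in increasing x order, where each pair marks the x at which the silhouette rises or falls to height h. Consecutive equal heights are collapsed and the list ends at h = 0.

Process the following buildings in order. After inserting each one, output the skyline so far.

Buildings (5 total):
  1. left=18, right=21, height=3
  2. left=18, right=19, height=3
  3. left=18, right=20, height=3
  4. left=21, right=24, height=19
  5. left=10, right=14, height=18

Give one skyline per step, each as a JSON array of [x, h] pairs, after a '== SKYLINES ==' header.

== SKYLINES ==
[[18,3],[21,0]]
[[18,3],[21,0]]
[[18,3],[21,0]]
[[18,3],[21,19],[24,0]]
[[10,18],[14,0],[18,3],[21,19],[24,0]]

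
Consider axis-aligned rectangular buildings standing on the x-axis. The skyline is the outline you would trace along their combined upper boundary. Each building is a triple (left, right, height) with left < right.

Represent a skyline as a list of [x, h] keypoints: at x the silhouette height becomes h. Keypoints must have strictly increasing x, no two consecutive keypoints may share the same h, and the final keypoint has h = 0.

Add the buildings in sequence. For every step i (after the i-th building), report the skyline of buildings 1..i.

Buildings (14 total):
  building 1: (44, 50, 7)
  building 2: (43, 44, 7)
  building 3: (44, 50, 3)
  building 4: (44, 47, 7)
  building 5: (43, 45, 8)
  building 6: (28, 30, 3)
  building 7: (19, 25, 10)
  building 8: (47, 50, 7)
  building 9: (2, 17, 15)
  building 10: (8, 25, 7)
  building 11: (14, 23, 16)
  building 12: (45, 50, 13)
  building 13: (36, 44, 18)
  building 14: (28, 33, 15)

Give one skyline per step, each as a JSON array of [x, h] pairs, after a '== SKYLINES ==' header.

== SKYLINES ==
[[44,7],[50,0]]
[[43,7],[50,0]]
[[43,7],[50,0]]
[[43,7],[50,0]]
[[43,8],[45,7],[50,0]]
[[28,3],[30,0],[43,8],[45,7],[50,0]]
[[19,10],[25,0],[28,3],[30,0],[43,8],[45,7],[50,0]]
[[19,10],[25,0],[28,3],[30,0],[43,8],[45,7],[50,0]]
[[2,15],[17,0],[19,10],[25,0],[28,3],[30,0],[43,8],[45,7],[50,0]]
[[2,15],[17,7],[19,10],[25,0],[28,3],[30,0],[43,8],[45,7],[50,0]]
[[2,15],[14,16],[23,10],[25,0],[28,3],[30,0],[43,8],[45,7],[50,0]]
[[2,15],[14,16],[23,10],[25,0],[28,3],[30,0],[43,8],[45,13],[50,0]]
[[2,15],[14,16],[23,10],[25,0],[28,3],[30,0],[36,18],[44,8],[45,13],[50,0]]
[[2,15],[14,16],[23,10],[25,0],[28,15],[33,0],[36,18],[44,8],[45,13],[50,0]]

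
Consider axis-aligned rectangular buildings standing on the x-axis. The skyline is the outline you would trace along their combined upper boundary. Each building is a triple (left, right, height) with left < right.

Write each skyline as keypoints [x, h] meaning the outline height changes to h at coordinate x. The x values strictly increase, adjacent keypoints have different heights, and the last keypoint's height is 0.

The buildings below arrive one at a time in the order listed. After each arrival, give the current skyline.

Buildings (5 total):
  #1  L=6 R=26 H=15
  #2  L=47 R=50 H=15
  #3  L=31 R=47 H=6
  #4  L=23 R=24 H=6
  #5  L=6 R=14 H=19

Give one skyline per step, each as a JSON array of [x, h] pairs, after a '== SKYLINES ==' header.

== SKYLINES ==
[[6,15],[26,0]]
[[6,15],[26,0],[47,15],[50,0]]
[[6,15],[26,0],[31,6],[47,15],[50,0]]
[[6,15],[26,0],[31,6],[47,15],[50,0]]
[[6,19],[14,15],[26,0],[31,6],[47,15],[50,0]]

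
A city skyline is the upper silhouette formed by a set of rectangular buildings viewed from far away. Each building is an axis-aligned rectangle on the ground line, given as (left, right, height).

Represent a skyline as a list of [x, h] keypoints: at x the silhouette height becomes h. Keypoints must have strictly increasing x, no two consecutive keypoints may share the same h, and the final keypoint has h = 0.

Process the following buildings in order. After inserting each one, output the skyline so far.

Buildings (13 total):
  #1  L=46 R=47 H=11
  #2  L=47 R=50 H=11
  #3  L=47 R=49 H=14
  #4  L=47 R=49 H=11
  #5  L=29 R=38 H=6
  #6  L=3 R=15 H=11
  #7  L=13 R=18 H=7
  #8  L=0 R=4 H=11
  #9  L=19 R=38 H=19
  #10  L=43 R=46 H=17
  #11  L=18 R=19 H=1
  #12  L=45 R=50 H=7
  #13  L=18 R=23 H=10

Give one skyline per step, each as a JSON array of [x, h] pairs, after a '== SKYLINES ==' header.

== SKYLINES ==
[[46,11],[47,0]]
[[46,11],[50,0]]
[[46,11],[47,14],[49,11],[50,0]]
[[46,11],[47,14],[49,11],[50,0]]
[[29,6],[38,0],[46,11],[47,14],[49,11],[50,0]]
[[3,11],[15,0],[29,6],[38,0],[46,11],[47,14],[49,11],[50,0]]
[[3,11],[15,7],[18,0],[29,6],[38,0],[46,11],[47,14],[49,11],[50,0]]
[[0,11],[15,7],[18,0],[29,6],[38,0],[46,11],[47,14],[49,11],[50,0]]
[[0,11],[15,7],[18,0],[19,19],[38,0],[46,11],[47,14],[49,11],[50,0]]
[[0,11],[15,7],[18,0],[19,19],[38,0],[43,17],[46,11],[47,14],[49,11],[50,0]]
[[0,11],[15,7],[18,1],[19,19],[38,0],[43,17],[46,11],[47,14],[49,11],[50,0]]
[[0,11],[15,7],[18,1],[19,19],[38,0],[43,17],[46,11],[47,14],[49,11],[50,0]]
[[0,11],[15,7],[18,10],[19,19],[38,0],[43,17],[46,11],[47,14],[49,11],[50,0]]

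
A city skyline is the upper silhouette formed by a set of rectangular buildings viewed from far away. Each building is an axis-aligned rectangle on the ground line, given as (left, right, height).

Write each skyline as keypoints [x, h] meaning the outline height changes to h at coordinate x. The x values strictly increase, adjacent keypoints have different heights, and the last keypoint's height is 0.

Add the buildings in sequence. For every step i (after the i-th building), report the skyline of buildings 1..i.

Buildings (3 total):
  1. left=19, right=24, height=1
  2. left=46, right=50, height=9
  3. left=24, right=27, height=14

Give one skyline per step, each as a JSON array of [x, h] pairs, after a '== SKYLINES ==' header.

== SKYLINES ==
[[19,1],[24,0]]
[[19,1],[24,0],[46,9],[50,0]]
[[19,1],[24,14],[27,0],[46,9],[50,0]]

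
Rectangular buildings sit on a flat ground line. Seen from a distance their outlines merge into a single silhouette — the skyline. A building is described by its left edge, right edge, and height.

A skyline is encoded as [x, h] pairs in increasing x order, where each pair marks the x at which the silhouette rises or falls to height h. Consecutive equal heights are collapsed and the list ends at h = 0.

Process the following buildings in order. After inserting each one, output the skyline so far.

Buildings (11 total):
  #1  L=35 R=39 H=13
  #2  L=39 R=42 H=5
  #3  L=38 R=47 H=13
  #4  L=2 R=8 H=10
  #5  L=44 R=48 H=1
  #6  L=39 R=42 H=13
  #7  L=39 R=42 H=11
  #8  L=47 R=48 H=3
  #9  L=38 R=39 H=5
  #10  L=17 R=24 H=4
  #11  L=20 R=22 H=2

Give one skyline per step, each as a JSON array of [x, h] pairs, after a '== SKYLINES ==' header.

== SKYLINES ==
[[35,13],[39,0]]
[[35,13],[39,5],[42,0]]
[[35,13],[47,0]]
[[2,10],[8,0],[35,13],[47,0]]
[[2,10],[8,0],[35,13],[47,1],[48,0]]
[[2,10],[8,0],[35,13],[47,1],[48,0]]
[[2,10],[8,0],[35,13],[47,1],[48,0]]
[[2,10],[8,0],[35,13],[47,3],[48,0]]
[[2,10],[8,0],[35,13],[47,3],[48,0]]
[[2,10],[8,0],[17,4],[24,0],[35,13],[47,3],[48,0]]
[[2,10],[8,0],[17,4],[24,0],[35,13],[47,3],[48,0]]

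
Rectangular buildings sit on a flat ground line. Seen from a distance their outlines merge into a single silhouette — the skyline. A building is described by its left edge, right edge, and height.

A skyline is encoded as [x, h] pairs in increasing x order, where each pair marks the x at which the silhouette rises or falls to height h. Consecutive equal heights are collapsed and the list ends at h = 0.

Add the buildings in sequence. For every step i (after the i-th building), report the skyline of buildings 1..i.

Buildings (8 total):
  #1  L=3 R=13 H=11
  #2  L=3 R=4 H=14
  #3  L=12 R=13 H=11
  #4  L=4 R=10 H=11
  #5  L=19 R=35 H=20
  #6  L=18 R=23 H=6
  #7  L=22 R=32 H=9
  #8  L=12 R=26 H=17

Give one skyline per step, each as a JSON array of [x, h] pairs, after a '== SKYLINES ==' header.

== SKYLINES ==
[[3,11],[13,0]]
[[3,14],[4,11],[13,0]]
[[3,14],[4,11],[13,0]]
[[3,14],[4,11],[13,0]]
[[3,14],[4,11],[13,0],[19,20],[35,0]]
[[3,14],[4,11],[13,0],[18,6],[19,20],[35,0]]
[[3,14],[4,11],[13,0],[18,6],[19,20],[35,0]]
[[3,14],[4,11],[12,17],[19,20],[35,0]]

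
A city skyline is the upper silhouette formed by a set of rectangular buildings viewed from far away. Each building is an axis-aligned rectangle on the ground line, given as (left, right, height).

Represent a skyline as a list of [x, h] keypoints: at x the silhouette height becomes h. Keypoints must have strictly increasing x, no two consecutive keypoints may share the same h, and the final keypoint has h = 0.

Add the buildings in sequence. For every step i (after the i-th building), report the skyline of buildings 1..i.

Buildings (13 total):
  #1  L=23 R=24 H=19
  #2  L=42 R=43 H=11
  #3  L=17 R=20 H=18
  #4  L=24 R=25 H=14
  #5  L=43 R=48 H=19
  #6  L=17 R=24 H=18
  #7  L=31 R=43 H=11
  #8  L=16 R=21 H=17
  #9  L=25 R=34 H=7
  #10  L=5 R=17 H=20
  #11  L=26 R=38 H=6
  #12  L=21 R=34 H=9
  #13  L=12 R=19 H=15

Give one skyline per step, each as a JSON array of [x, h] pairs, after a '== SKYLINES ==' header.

== SKYLINES ==
[[23,19],[24,0]]
[[23,19],[24,0],[42,11],[43,0]]
[[17,18],[20,0],[23,19],[24,0],[42,11],[43,0]]
[[17,18],[20,0],[23,19],[24,14],[25,0],[42,11],[43,0]]
[[17,18],[20,0],[23,19],[24,14],[25,0],[42,11],[43,19],[48,0]]
[[17,18],[23,19],[24,14],[25,0],[42,11],[43,19],[48,0]]
[[17,18],[23,19],[24,14],[25,0],[31,11],[43,19],[48,0]]
[[16,17],[17,18],[23,19],[24,14],[25,0],[31,11],[43,19],[48,0]]
[[16,17],[17,18],[23,19],[24,14],[25,7],[31,11],[43,19],[48,0]]
[[5,20],[17,18],[23,19],[24,14],[25,7],[31,11],[43,19],[48,0]]
[[5,20],[17,18],[23,19],[24,14],[25,7],[31,11],[43,19],[48,0]]
[[5,20],[17,18],[23,19],[24,14],[25,9],[31,11],[43,19],[48,0]]
[[5,20],[17,18],[23,19],[24,14],[25,9],[31,11],[43,19],[48,0]]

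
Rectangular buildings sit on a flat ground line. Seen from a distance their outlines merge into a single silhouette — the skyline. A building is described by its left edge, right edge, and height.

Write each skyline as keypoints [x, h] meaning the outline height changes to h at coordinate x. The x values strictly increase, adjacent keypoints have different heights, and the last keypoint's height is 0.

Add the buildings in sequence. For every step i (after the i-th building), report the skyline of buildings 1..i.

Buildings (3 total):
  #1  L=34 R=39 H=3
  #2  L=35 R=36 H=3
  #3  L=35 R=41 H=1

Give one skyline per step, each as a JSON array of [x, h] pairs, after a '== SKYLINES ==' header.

== SKYLINES ==
[[34,3],[39,0]]
[[34,3],[39,0]]
[[34,3],[39,1],[41,0]]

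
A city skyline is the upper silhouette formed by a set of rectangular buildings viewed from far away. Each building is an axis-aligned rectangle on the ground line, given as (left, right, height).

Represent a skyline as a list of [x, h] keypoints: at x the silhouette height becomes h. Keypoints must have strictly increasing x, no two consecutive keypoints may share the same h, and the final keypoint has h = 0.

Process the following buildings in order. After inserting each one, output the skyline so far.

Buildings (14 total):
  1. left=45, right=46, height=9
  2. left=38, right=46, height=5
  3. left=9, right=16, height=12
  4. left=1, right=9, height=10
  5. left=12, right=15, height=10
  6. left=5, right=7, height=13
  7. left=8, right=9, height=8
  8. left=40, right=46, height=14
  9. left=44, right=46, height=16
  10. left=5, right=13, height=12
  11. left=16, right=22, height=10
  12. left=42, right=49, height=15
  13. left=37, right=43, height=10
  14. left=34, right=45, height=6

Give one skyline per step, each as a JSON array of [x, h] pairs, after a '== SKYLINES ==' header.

== SKYLINES ==
[[45,9],[46,0]]
[[38,5],[45,9],[46,0]]
[[9,12],[16,0],[38,5],[45,9],[46,0]]
[[1,10],[9,12],[16,0],[38,5],[45,9],[46,0]]
[[1,10],[9,12],[16,0],[38,5],[45,9],[46,0]]
[[1,10],[5,13],[7,10],[9,12],[16,0],[38,5],[45,9],[46,0]]
[[1,10],[5,13],[7,10],[9,12],[16,0],[38,5],[45,9],[46,0]]
[[1,10],[5,13],[7,10],[9,12],[16,0],[38,5],[40,14],[46,0]]
[[1,10],[5,13],[7,10],[9,12],[16,0],[38,5],[40,14],[44,16],[46,0]]
[[1,10],[5,13],[7,12],[16,0],[38,5],[40,14],[44,16],[46,0]]
[[1,10],[5,13],[7,12],[16,10],[22,0],[38,5],[40,14],[44,16],[46,0]]
[[1,10],[5,13],[7,12],[16,10],[22,0],[38,5],[40,14],[42,15],[44,16],[46,15],[49,0]]
[[1,10],[5,13],[7,12],[16,10],[22,0],[37,10],[40,14],[42,15],[44,16],[46,15],[49,0]]
[[1,10],[5,13],[7,12],[16,10],[22,0],[34,6],[37,10],[40,14],[42,15],[44,16],[46,15],[49,0]]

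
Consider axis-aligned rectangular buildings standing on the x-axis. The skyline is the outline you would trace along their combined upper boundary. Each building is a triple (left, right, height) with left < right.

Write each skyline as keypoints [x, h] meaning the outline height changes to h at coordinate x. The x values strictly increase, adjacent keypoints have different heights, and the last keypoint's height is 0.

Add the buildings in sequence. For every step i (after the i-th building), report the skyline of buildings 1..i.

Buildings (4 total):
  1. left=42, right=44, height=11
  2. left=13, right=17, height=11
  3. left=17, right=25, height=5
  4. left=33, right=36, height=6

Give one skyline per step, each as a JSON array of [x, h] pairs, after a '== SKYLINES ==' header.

== SKYLINES ==
[[42,11],[44,0]]
[[13,11],[17,0],[42,11],[44,0]]
[[13,11],[17,5],[25,0],[42,11],[44,0]]
[[13,11],[17,5],[25,0],[33,6],[36,0],[42,11],[44,0]]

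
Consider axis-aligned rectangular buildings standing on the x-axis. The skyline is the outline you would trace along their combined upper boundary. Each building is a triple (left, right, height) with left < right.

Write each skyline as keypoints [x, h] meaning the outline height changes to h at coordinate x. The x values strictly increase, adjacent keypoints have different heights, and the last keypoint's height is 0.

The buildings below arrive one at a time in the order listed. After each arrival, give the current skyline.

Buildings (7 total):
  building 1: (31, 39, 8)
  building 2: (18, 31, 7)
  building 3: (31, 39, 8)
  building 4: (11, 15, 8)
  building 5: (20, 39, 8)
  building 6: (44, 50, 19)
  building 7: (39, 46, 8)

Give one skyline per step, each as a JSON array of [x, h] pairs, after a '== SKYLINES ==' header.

== SKYLINES ==
[[31,8],[39,0]]
[[18,7],[31,8],[39,0]]
[[18,7],[31,8],[39,0]]
[[11,8],[15,0],[18,7],[31,8],[39,0]]
[[11,8],[15,0],[18,7],[20,8],[39,0]]
[[11,8],[15,0],[18,7],[20,8],[39,0],[44,19],[50,0]]
[[11,8],[15,0],[18,7],[20,8],[44,19],[50,0]]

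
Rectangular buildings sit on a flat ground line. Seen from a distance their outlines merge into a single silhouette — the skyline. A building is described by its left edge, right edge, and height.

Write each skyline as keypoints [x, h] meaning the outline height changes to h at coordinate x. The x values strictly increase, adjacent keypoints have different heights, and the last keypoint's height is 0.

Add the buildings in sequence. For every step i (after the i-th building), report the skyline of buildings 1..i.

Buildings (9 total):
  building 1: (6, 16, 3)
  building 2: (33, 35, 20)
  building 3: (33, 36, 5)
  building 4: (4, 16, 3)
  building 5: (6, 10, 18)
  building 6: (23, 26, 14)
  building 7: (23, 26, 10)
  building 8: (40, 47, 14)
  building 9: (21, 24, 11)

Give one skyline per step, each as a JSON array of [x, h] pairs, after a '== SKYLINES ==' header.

== SKYLINES ==
[[6,3],[16,0]]
[[6,3],[16,0],[33,20],[35,0]]
[[6,3],[16,0],[33,20],[35,5],[36,0]]
[[4,3],[16,0],[33,20],[35,5],[36,0]]
[[4,3],[6,18],[10,3],[16,0],[33,20],[35,5],[36,0]]
[[4,3],[6,18],[10,3],[16,0],[23,14],[26,0],[33,20],[35,5],[36,0]]
[[4,3],[6,18],[10,3],[16,0],[23,14],[26,0],[33,20],[35,5],[36,0]]
[[4,3],[6,18],[10,3],[16,0],[23,14],[26,0],[33,20],[35,5],[36,0],[40,14],[47,0]]
[[4,3],[6,18],[10,3],[16,0],[21,11],[23,14],[26,0],[33,20],[35,5],[36,0],[40,14],[47,0]]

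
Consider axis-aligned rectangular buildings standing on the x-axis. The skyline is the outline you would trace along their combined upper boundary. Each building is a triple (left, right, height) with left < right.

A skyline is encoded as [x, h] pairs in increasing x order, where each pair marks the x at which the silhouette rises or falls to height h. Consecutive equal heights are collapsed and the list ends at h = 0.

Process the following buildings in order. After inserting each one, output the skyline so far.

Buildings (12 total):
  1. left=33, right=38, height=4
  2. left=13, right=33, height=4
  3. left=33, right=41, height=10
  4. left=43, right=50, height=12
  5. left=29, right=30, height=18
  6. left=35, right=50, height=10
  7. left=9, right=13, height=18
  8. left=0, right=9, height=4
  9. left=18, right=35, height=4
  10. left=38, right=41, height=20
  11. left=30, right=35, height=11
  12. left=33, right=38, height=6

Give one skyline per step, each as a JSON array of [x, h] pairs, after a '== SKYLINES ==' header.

== SKYLINES ==
[[33,4],[38,0]]
[[13,4],[38,0]]
[[13,4],[33,10],[41,0]]
[[13,4],[33,10],[41,0],[43,12],[50,0]]
[[13,4],[29,18],[30,4],[33,10],[41,0],[43,12],[50,0]]
[[13,4],[29,18],[30,4],[33,10],[43,12],[50,0]]
[[9,18],[13,4],[29,18],[30,4],[33,10],[43,12],[50,0]]
[[0,4],[9,18],[13,4],[29,18],[30,4],[33,10],[43,12],[50,0]]
[[0,4],[9,18],[13,4],[29,18],[30,4],[33,10],[43,12],[50,0]]
[[0,4],[9,18],[13,4],[29,18],[30,4],[33,10],[38,20],[41,10],[43,12],[50,0]]
[[0,4],[9,18],[13,4],[29,18],[30,11],[35,10],[38,20],[41,10],[43,12],[50,0]]
[[0,4],[9,18],[13,4],[29,18],[30,11],[35,10],[38,20],[41,10],[43,12],[50,0]]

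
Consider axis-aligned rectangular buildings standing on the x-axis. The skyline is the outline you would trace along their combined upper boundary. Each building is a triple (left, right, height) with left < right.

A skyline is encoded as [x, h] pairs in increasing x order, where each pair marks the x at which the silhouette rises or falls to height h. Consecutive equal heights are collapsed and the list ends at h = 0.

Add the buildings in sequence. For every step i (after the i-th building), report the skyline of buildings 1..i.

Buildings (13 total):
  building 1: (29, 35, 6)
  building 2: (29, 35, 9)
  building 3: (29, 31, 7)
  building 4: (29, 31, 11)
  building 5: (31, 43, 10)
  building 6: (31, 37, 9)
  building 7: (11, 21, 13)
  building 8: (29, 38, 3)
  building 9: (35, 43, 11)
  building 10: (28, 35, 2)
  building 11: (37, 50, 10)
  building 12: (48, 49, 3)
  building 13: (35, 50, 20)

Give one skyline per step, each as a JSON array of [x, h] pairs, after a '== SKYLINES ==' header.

== SKYLINES ==
[[29,6],[35,0]]
[[29,9],[35,0]]
[[29,9],[35,0]]
[[29,11],[31,9],[35,0]]
[[29,11],[31,10],[43,0]]
[[29,11],[31,10],[43,0]]
[[11,13],[21,0],[29,11],[31,10],[43,0]]
[[11,13],[21,0],[29,11],[31,10],[43,0]]
[[11,13],[21,0],[29,11],[31,10],[35,11],[43,0]]
[[11,13],[21,0],[28,2],[29,11],[31,10],[35,11],[43,0]]
[[11,13],[21,0],[28,2],[29,11],[31,10],[35,11],[43,10],[50,0]]
[[11,13],[21,0],[28,2],[29,11],[31,10],[35,11],[43,10],[50,0]]
[[11,13],[21,0],[28,2],[29,11],[31,10],[35,20],[50,0]]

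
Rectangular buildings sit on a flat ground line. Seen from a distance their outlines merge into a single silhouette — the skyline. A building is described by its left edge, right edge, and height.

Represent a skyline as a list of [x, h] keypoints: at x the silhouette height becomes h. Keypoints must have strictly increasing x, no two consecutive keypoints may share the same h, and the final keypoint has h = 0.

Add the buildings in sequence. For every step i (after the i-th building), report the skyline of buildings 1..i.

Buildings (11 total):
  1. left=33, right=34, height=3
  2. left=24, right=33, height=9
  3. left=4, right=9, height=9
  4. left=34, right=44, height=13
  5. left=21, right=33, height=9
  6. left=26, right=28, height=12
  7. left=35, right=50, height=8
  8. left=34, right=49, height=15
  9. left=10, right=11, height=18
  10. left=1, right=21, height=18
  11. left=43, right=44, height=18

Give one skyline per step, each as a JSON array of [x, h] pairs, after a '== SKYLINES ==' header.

== SKYLINES ==
[[33,3],[34,0]]
[[24,9],[33,3],[34,0]]
[[4,9],[9,0],[24,9],[33,3],[34,0]]
[[4,9],[9,0],[24,9],[33,3],[34,13],[44,0]]
[[4,9],[9,0],[21,9],[33,3],[34,13],[44,0]]
[[4,9],[9,0],[21,9],[26,12],[28,9],[33,3],[34,13],[44,0]]
[[4,9],[9,0],[21,9],[26,12],[28,9],[33,3],[34,13],[44,8],[50,0]]
[[4,9],[9,0],[21,9],[26,12],[28,9],[33,3],[34,15],[49,8],[50,0]]
[[4,9],[9,0],[10,18],[11,0],[21,9],[26,12],[28,9],[33,3],[34,15],[49,8],[50,0]]
[[1,18],[21,9],[26,12],[28,9],[33,3],[34,15],[49,8],[50,0]]
[[1,18],[21,9],[26,12],[28,9],[33,3],[34,15],[43,18],[44,15],[49,8],[50,0]]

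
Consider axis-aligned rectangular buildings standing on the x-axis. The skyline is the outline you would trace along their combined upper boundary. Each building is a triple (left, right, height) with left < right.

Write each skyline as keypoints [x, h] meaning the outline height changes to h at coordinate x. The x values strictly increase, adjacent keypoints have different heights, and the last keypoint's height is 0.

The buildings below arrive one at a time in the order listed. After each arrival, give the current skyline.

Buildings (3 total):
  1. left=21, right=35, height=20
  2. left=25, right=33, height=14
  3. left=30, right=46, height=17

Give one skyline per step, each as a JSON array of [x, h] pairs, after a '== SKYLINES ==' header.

== SKYLINES ==
[[21,20],[35,0]]
[[21,20],[35,0]]
[[21,20],[35,17],[46,0]]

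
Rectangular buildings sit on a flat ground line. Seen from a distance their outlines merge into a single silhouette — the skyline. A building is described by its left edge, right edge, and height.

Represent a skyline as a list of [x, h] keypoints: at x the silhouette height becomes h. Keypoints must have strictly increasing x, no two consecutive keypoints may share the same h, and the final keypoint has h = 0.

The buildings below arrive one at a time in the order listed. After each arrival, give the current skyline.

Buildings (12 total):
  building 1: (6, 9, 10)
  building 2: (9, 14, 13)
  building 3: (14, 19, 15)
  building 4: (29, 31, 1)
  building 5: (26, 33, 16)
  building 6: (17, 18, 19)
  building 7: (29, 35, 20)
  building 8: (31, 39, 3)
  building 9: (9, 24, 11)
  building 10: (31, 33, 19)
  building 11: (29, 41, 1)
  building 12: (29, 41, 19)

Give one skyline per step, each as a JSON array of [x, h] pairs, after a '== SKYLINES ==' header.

== SKYLINES ==
[[6,10],[9,0]]
[[6,10],[9,13],[14,0]]
[[6,10],[9,13],[14,15],[19,0]]
[[6,10],[9,13],[14,15],[19,0],[29,1],[31,0]]
[[6,10],[9,13],[14,15],[19,0],[26,16],[33,0]]
[[6,10],[9,13],[14,15],[17,19],[18,15],[19,0],[26,16],[33,0]]
[[6,10],[9,13],[14,15],[17,19],[18,15],[19,0],[26,16],[29,20],[35,0]]
[[6,10],[9,13],[14,15],[17,19],[18,15],[19,0],[26,16],[29,20],[35,3],[39,0]]
[[6,10],[9,13],[14,15],[17,19],[18,15],[19,11],[24,0],[26,16],[29,20],[35,3],[39,0]]
[[6,10],[9,13],[14,15],[17,19],[18,15],[19,11],[24,0],[26,16],[29,20],[35,3],[39,0]]
[[6,10],[9,13],[14,15],[17,19],[18,15],[19,11],[24,0],[26,16],[29,20],[35,3],[39,1],[41,0]]
[[6,10],[9,13],[14,15],[17,19],[18,15],[19,11],[24,0],[26,16],[29,20],[35,19],[41,0]]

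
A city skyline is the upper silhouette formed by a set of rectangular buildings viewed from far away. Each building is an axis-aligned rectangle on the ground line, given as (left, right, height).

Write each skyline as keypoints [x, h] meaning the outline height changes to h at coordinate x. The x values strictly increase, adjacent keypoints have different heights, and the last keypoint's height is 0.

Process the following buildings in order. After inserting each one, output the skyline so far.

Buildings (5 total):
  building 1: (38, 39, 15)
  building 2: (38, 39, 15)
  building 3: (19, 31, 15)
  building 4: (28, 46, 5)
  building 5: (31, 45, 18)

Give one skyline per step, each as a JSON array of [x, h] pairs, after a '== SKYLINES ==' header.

== SKYLINES ==
[[38,15],[39,0]]
[[38,15],[39,0]]
[[19,15],[31,0],[38,15],[39,0]]
[[19,15],[31,5],[38,15],[39,5],[46,0]]
[[19,15],[31,18],[45,5],[46,0]]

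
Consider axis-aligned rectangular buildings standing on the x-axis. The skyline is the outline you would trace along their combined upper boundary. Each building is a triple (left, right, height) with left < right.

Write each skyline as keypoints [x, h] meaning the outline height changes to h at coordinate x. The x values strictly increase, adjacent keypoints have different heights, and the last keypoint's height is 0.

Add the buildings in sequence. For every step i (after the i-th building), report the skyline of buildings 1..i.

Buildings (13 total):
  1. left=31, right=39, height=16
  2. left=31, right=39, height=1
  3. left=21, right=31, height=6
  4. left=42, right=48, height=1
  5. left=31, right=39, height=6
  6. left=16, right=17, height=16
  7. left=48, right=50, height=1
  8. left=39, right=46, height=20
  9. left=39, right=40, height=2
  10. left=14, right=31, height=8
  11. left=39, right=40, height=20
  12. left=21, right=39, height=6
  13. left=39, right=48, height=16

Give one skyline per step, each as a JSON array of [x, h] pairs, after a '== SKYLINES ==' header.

== SKYLINES ==
[[31,16],[39,0]]
[[31,16],[39,0]]
[[21,6],[31,16],[39,0]]
[[21,6],[31,16],[39,0],[42,1],[48,0]]
[[21,6],[31,16],[39,0],[42,1],[48,0]]
[[16,16],[17,0],[21,6],[31,16],[39,0],[42,1],[48,0]]
[[16,16],[17,0],[21,6],[31,16],[39,0],[42,1],[50,0]]
[[16,16],[17,0],[21,6],[31,16],[39,20],[46,1],[50,0]]
[[16,16],[17,0],[21,6],[31,16],[39,20],[46,1],[50,0]]
[[14,8],[16,16],[17,8],[31,16],[39,20],[46,1],[50,0]]
[[14,8],[16,16],[17,8],[31,16],[39,20],[46,1],[50,0]]
[[14,8],[16,16],[17,8],[31,16],[39,20],[46,1],[50,0]]
[[14,8],[16,16],[17,8],[31,16],[39,20],[46,16],[48,1],[50,0]]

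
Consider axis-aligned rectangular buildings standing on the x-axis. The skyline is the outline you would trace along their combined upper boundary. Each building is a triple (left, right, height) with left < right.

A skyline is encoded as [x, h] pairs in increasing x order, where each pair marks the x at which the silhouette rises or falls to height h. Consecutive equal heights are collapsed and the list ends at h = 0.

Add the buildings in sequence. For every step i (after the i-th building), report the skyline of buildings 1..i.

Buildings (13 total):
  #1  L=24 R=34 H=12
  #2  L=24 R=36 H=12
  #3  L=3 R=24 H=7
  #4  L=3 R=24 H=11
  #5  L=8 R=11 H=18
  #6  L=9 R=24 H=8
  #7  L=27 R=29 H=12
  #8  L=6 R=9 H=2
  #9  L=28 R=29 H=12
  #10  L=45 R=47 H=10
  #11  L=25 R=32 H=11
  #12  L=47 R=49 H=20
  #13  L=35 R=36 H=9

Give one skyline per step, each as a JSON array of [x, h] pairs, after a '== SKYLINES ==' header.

== SKYLINES ==
[[24,12],[34,0]]
[[24,12],[36,0]]
[[3,7],[24,12],[36,0]]
[[3,11],[24,12],[36,0]]
[[3,11],[8,18],[11,11],[24,12],[36,0]]
[[3,11],[8,18],[11,11],[24,12],[36,0]]
[[3,11],[8,18],[11,11],[24,12],[36,0]]
[[3,11],[8,18],[11,11],[24,12],[36,0]]
[[3,11],[8,18],[11,11],[24,12],[36,0]]
[[3,11],[8,18],[11,11],[24,12],[36,0],[45,10],[47,0]]
[[3,11],[8,18],[11,11],[24,12],[36,0],[45,10],[47,0]]
[[3,11],[8,18],[11,11],[24,12],[36,0],[45,10],[47,20],[49,0]]
[[3,11],[8,18],[11,11],[24,12],[36,0],[45,10],[47,20],[49,0]]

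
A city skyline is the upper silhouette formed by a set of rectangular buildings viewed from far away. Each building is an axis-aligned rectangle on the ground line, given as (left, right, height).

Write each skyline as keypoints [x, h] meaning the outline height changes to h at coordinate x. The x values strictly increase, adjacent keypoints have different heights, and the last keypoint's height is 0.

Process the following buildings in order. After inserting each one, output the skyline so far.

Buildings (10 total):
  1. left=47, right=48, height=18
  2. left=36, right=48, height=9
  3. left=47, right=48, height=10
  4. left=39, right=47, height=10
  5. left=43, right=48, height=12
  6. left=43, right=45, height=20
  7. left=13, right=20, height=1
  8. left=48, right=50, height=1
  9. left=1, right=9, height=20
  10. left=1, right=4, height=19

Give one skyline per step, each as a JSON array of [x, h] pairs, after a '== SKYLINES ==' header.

== SKYLINES ==
[[47,18],[48,0]]
[[36,9],[47,18],[48,0]]
[[36,9],[47,18],[48,0]]
[[36,9],[39,10],[47,18],[48,0]]
[[36,9],[39,10],[43,12],[47,18],[48,0]]
[[36,9],[39,10],[43,20],[45,12],[47,18],[48,0]]
[[13,1],[20,0],[36,9],[39,10],[43,20],[45,12],[47,18],[48,0]]
[[13,1],[20,0],[36,9],[39,10],[43,20],[45,12],[47,18],[48,1],[50,0]]
[[1,20],[9,0],[13,1],[20,0],[36,9],[39,10],[43,20],[45,12],[47,18],[48,1],[50,0]]
[[1,20],[9,0],[13,1],[20,0],[36,9],[39,10],[43,20],[45,12],[47,18],[48,1],[50,0]]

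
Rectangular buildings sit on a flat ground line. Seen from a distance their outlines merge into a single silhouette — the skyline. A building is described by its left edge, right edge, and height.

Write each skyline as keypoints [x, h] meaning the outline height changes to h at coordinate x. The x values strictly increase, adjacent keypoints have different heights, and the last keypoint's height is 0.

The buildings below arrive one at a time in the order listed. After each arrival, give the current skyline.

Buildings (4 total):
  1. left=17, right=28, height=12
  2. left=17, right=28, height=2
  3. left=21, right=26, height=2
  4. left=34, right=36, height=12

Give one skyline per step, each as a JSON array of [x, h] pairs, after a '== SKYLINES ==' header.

== SKYLINES ==
[[17,12],[28,0]]
[[17,12],[28,0]]
[[17,12],[28,0]]
[[17,12],[28,0],[34,12],[36,0]]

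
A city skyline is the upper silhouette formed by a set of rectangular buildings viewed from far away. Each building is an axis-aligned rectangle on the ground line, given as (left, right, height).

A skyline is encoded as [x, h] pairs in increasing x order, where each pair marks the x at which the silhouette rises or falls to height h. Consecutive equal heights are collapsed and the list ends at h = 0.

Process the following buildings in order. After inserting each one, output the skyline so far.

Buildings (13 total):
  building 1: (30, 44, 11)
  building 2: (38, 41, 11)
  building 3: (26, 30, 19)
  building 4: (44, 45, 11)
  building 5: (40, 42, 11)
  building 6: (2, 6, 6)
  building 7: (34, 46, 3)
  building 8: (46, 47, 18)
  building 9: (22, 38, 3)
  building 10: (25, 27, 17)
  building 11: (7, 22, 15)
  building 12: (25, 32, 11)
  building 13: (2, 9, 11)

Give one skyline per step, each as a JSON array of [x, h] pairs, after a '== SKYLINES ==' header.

== SKYLINES ==
[[30,11],[44,0]]
[[30,11],[44,0]]
[[26,19],[30,11],[44,0]]
[[26,19],[30,11],[45,0]]
[[26,19],[30,11],[45,0]]
[[2,6],[6,0],[26,19],[30,11],[45,0]]
[[2,6],[6,0],[26,19],[30,11],[45,3],[46,0]]
[[2,6],[6,0],[26,19],[30,11],[45,3],[46,18],[47,0]]
[[2,6],[6,0],[22,3],[26,19],[30,11],[45,3],[46,18],[47,0]]
[[2,6],[6,0],[22,3],[25,17],[26,19],[30,11],[45,3],[46,18],[47,0]]
[[2,6],[6,0],[7,15],[22,3],[25,17],[26,19],[30,11],[45,3],[46,18],[47,0]]
[[2,6],[6,0],[7,15],[22,3],[25,17],[26,19],[30,11],[45,3],[46,18],[47,0]]
[[2,11],[7,15],[22,3],[25,17],[26,19],[30,11],[45,3],[46,18],[47,0]]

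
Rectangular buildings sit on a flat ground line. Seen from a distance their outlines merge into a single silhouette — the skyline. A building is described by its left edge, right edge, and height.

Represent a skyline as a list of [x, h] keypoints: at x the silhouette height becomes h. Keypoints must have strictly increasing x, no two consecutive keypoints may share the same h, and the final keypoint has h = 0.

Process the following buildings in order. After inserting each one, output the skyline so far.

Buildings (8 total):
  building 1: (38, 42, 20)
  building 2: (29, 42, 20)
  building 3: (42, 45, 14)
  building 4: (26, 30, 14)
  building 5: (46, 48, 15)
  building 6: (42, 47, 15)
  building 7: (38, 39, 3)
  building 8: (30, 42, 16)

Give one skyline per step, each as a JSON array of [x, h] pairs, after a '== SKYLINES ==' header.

== SKYLINES ==
[[38,20],[42,0]]
[[29,20],[42,0]]
[[29,20],[42,14],[45,0]]
[[26,14],[29,20],[42,14],[45,0]]
[[26,14],[29,20],[42,14],[45,0],[46,15],[48,0]]
[[26,14],[29,20],[42,15],[48,0]]
[[26,14],[29,20],[42,15],[48,0]]
[[26,14],[29,20],[42,15],[48,0]]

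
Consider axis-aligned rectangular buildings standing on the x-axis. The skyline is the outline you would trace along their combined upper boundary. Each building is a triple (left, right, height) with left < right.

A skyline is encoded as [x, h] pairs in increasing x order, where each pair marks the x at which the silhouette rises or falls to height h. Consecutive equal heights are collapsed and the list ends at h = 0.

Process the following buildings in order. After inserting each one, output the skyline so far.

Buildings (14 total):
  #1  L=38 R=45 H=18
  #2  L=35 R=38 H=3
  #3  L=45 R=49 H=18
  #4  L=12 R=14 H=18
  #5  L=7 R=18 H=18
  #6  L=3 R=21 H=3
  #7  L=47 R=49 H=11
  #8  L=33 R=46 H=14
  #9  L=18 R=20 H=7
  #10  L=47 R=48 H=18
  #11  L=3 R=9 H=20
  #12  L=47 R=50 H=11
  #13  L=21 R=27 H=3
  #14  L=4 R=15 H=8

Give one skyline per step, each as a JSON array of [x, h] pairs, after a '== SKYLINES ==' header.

== SKYLINES ==
[[38,18],[45,0]]
[[35,3],[38,18],[45,0]]
[[35,3],[38,18],[49,0]]
[[12,18],[14,0],[35,3],[38,18],[49,0]]
[[7,18],[18,0],[35,3],[38,18],[49,0]]
[[3,3],[7,18],[18,3],[21,0],[35,3],[38,18],[49,0]]
[[3,3],[7,18],[18,3],[21,0],[35,3],[38,18],[49,0]]
[[3,3],[7,18],[18,3],[21,0],[33,14],[38,18],[49,0]]
[[3,3],[7,18],[18,7],[20,3],[21,0],[33,14],[38,18],[49,0]]
[[3,3],[7,18],[18,7],[20,3],[21,0],[33,14],[38,18],[49,0]]
[[3,20],[9,18],[18,7],[20,3],[21,0],[33,14],[38,18],[49,0]]
[[3,20],[9,18],[18,7],[20,3],[21,0],[33,14],[38,18],[49,11],[50,0]]
[[3,20],[9,18],[18,7],[20,3],[27,0],[33,14],[38,18],[49,11],[50,0]]
[[3,20],[9,18],[18,7],[20,3],[27,0],[33,14],[38,18],[49,11],[50,0]]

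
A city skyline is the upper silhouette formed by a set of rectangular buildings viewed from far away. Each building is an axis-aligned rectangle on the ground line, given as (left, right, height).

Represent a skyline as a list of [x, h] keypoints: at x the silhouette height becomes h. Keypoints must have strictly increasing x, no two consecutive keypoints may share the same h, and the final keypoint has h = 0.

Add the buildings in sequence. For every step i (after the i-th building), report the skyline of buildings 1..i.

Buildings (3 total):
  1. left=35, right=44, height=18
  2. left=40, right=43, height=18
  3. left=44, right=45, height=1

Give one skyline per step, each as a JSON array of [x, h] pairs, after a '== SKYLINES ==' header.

== SKYLINES ==
[[35,18],[44,0]]
[[35,18],[44,0]]
[[35,18],[44,1],[45,0]]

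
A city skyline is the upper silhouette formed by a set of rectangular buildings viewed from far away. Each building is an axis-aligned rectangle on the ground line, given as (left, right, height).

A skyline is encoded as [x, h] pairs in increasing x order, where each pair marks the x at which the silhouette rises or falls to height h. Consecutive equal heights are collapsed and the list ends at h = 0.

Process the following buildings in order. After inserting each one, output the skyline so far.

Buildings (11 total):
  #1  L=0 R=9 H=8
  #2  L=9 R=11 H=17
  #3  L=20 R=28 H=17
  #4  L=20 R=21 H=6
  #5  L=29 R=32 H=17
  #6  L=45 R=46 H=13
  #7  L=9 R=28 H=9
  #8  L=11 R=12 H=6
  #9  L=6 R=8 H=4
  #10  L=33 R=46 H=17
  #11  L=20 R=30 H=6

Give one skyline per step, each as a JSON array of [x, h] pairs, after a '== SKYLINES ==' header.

== SKYLINES ==
[[0,8],[9,0]]
[[0,8],[9,17],[11,0]]
[[0,8],[9,17],[11,0],[20,17],[28,0]]
[[0,8],[9,17],[11,0],[20,17],[28,0]]
[[0,8],[9,17],[11,0],[20,17],[28,0],[29,17],[32,0]]
[[0,8],[9,17],[11,0],[20,17],[28,0],[29,17],[32,0],[45,13],[46,0]]
[[0,8],[9,17],[11,9],[20,17],[28,0],[29,17],[32,0],[45,13],[46,0]]
[[0,8],[9,17],[11,9],[20,17],[28,0],[29,17],[32,0],[45,13],[46,0]]
[[0,8],[9,17],[11,9],[20,17],[28,0],[29,17],[32,0],[45,13],[46,0]]
[[0,8],[9,17],[11,9],[20,17],[28,0],[29,17],[32,0],[33,17],[46,0]]
[[0,8],[9,17],[11,9],[20,17],[28,6],[29,17],[32,0],[33,17],[46,0]]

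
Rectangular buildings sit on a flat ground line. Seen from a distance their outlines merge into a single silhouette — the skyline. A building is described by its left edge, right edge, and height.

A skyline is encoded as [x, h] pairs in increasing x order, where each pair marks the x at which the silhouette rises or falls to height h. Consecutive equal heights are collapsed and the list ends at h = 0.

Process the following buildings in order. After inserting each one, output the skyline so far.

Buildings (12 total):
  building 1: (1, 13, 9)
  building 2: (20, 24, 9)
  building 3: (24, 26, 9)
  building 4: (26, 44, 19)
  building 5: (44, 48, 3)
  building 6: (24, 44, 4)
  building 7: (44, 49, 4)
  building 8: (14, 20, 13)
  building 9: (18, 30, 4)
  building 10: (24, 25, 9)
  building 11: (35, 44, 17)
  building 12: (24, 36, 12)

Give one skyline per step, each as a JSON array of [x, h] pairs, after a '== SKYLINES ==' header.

== SKYLINES ==
[[1,9],[13,0]]
[[1,9],[13,0],[20,9],[24,0]]
[[1,9],[13,0],[20,9],[26,0]]
[[1,9],[13,0],[20,9],[26,19],[44,0]]
[[1,9],[13,0],[20,9],[26,19],[44,3],[48,0]]
[[1,9],[13,0],[20,9],[26,19],[44,3],[48,0]]
[[1,9],[13,0],[20,9],[26,19],[44,4],[49,0]]
[[1,9],[13,0],[14,13],[20,9],[26,19],[44,4],[49,0]]
[[1,9],[13,0],[14,13],[20,9],[26,19],[44,4],[49,0]]
[[1,9],[13,0],[14,13],[20,9],[26,19],[44,4],[49,0]]
[[1,9],[13,0],[14,13],[20,9],[26,19],[44,4],[49,0]]
[[1,9],[13,0],[14,13],[20,9],[24,12],[26,19],[44,4],[49,0]]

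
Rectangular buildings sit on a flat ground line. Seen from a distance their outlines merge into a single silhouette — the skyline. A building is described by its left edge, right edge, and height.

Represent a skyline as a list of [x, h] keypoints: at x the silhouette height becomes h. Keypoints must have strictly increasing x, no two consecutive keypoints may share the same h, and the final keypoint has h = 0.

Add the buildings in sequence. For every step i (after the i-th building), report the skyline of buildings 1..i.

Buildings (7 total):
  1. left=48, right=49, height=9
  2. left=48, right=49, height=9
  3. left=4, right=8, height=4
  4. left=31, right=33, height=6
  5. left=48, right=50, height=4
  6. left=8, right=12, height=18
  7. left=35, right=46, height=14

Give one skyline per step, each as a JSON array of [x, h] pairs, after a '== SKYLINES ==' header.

== SKYLINES ==
[[48,9],[49,0]]
[[48,9],[49,0]]
[[4,4],[8,0],[48,9],[49,0]]
[[4,4],[8,0],[31,6],[33,0],[48,9],[49,0]]
[[4,4],[8,0],[31,6],[33,0],[48,9],[49,4],[50,0]]
[[4,4],[8,18],[12,0],[31,6],[33,0],[48,9],[49,4],[50,0]]
[[4,4],[8,18],[12,0],[31,6],[33,0],[35,14],[46,0],[48,9],[49,4],[50,0]]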